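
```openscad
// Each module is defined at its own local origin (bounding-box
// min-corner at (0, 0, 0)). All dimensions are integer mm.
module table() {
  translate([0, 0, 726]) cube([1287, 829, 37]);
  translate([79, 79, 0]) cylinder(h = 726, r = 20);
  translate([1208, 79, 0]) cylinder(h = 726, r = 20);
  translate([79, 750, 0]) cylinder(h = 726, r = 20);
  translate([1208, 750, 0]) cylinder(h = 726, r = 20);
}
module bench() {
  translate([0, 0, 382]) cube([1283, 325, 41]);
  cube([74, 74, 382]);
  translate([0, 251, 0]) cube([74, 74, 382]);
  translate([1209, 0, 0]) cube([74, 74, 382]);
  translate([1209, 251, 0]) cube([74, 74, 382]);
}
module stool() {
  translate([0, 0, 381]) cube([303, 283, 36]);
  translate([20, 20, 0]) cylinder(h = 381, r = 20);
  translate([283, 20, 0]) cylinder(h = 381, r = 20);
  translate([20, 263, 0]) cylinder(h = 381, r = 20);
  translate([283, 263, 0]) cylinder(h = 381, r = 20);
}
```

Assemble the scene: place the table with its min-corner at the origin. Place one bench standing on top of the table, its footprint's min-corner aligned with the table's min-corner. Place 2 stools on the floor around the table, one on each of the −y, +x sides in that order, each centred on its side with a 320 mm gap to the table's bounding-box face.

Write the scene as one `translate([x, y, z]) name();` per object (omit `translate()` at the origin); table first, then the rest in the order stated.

table();
translate([0, 0, 763]) bench();
translate([492, -603, 0]) stool();
translate([1607, 273, 0]) stool();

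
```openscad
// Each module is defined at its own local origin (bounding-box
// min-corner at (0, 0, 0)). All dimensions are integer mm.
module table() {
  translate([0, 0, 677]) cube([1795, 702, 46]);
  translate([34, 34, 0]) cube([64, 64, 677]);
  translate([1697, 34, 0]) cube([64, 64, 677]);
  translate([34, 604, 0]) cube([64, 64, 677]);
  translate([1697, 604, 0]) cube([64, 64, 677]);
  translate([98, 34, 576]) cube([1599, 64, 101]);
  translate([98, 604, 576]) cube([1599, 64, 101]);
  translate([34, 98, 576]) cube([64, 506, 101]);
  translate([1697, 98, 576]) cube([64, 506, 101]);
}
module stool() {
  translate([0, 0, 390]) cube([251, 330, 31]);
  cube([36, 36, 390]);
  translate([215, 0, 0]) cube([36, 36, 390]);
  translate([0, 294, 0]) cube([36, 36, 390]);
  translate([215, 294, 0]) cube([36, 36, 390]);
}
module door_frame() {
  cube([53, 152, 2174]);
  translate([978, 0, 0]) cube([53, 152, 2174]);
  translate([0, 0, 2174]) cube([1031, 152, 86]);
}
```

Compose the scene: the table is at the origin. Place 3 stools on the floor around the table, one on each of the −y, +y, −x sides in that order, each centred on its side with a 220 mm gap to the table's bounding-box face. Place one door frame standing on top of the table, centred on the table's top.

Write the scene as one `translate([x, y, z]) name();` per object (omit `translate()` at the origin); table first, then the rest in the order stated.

table();
translate([772, -550, 0]) stool();
translate([772, 922, 0]) stool();
translate([-471, 186, 0]) stool();
translate([382, 275, 723]) door_frame();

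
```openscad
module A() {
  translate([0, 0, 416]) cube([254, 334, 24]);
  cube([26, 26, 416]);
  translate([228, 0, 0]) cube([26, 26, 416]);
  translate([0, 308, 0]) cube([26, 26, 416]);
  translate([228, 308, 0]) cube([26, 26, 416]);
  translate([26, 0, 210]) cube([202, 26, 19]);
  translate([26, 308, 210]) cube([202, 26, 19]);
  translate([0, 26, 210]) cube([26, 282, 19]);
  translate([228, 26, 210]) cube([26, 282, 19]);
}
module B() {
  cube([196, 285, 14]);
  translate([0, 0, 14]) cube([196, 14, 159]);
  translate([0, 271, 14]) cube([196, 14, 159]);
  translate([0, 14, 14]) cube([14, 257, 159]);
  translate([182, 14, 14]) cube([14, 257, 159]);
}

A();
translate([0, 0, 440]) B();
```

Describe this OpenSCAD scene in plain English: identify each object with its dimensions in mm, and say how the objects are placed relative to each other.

A is a four-legged stool. The seat is a 254×334×24 mm slab whose top surface is at z = 440 mm; four square legs, each 26×26 mm in cross-section, run from the floor (z = 0) to the underside of the seat, each flush with a corner of the seat. Four stretchers, 26 mm wide and 19 mm tall, connect adjacent legs with their undersides at z = 210 mm, each running between the inner faces of the legs it joins and aligned with the legs' outer faces on the other axis.

B is an open storage box with external size 196×285×173 mm and wall thickness 14 mm (the base is also 14 mm thick). The base covers the whole footprint; the four walls stand on the base, with the y-facing walls full-width and the x-facing walls fitting between their inner faces.

The open box is on top of the stool.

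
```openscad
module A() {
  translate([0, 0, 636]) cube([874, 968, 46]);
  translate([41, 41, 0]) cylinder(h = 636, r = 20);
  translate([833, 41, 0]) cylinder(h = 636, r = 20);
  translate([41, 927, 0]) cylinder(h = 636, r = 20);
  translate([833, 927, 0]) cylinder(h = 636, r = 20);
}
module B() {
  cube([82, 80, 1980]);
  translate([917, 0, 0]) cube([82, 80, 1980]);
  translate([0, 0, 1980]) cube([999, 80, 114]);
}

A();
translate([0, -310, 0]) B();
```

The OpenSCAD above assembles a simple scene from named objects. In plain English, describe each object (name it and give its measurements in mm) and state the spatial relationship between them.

A is a table with a 874×968 mm rectangular top, 46 mm thick, top surface at z = 682 mm, supported by four round legs of 40 mm diameter, each leg's bounding box inset 21 mm from the nearest pair of top edges, running from the floor.

B is a rectangular door frame: two vertical jambs of 82×80 mm section, 1980 mm tall, with a clear opening 835 mm wide between their inner faces. A header 114 mm tall and 80 mm deep lies on top of the jambs and spans the full outside width.

The door frame is on the floor beside the table on its −y side.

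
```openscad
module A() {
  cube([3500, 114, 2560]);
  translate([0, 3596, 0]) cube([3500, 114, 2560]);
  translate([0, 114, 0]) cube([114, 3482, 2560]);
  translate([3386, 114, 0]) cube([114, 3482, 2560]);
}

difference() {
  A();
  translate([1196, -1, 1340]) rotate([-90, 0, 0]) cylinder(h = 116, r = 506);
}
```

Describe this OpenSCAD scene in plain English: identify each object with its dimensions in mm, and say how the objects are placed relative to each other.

A is the wall frame of a small rectangular building: four walls, each 2560 mm tall and 114 mm thick, enclosing a footprint 3500 mm (x) by 3710 mm (y) outside-to-outside, with no floor or roof. The front and back walls (the −y and +y sides) span the full width; the two side walls fit between them.

The house frame has a circular hole of radius 506 mm through its front wall, centred at (x = 1196, z = 1340).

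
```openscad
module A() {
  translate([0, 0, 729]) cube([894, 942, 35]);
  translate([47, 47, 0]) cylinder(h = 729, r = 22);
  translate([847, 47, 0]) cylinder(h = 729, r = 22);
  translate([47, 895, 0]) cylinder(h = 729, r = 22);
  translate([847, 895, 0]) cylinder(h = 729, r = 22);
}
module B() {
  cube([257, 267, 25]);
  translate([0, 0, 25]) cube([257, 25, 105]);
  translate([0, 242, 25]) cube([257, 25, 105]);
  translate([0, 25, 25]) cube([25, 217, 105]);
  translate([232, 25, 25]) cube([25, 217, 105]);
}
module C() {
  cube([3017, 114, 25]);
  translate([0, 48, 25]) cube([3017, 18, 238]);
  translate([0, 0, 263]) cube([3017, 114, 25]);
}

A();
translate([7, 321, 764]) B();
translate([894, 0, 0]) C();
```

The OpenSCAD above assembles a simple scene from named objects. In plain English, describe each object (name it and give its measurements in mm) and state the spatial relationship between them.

A is a rectangular dining table. The top is 894×942×35 mm with its upper surface at z = 764 mm. It stands on four round legs of 44 mm diameter, each leg's bounding box inset 25 mm from the nearest pair of top edges, running from the floor to the underside of the top.

B is an open-topped rectangular box: outside dimensions 257×267×130 mm, with a uniform wall and base thickness of 25 mm. The base is a full 257×267 slab on the floor; four walls sit on top of the base. The front and back walls (the −y and +y sides) span the full width; the two side walls fit between them.

C is an I-beam lying along x, 3017 mm long. Overall section height 288 mm. Two flanges 114 mm wide (y) and 25 mm thick, one on the floor and one at the top; a web 18 mm thick runs between them, centred on the flange width.

The open box is on top of the table. The I-beam is against the table's +x side, with their −y faces flush.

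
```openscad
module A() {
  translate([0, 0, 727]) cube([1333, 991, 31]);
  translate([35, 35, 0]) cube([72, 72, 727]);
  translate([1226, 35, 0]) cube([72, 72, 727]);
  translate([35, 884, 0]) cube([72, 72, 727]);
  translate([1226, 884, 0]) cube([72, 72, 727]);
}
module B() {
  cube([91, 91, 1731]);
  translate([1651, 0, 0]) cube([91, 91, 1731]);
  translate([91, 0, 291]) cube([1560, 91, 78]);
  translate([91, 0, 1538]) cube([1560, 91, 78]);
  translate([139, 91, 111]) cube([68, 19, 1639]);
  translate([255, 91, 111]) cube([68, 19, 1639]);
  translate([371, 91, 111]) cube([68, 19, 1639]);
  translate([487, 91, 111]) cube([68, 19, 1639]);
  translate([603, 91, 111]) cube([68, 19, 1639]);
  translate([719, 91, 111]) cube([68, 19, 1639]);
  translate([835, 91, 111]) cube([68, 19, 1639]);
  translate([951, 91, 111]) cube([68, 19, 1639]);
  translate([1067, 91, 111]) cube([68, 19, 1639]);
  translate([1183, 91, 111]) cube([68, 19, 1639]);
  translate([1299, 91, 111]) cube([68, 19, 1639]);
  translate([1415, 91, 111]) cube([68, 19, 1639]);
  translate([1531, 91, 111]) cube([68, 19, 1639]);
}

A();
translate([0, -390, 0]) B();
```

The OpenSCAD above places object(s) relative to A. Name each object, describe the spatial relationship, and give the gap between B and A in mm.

The fence section's nearest face is 280 mm from the table's −y face.

A is a table. B is a fence section. The fence section is on the floor beside the table on its −y side. The gap between the fence section and the table is 280 mm.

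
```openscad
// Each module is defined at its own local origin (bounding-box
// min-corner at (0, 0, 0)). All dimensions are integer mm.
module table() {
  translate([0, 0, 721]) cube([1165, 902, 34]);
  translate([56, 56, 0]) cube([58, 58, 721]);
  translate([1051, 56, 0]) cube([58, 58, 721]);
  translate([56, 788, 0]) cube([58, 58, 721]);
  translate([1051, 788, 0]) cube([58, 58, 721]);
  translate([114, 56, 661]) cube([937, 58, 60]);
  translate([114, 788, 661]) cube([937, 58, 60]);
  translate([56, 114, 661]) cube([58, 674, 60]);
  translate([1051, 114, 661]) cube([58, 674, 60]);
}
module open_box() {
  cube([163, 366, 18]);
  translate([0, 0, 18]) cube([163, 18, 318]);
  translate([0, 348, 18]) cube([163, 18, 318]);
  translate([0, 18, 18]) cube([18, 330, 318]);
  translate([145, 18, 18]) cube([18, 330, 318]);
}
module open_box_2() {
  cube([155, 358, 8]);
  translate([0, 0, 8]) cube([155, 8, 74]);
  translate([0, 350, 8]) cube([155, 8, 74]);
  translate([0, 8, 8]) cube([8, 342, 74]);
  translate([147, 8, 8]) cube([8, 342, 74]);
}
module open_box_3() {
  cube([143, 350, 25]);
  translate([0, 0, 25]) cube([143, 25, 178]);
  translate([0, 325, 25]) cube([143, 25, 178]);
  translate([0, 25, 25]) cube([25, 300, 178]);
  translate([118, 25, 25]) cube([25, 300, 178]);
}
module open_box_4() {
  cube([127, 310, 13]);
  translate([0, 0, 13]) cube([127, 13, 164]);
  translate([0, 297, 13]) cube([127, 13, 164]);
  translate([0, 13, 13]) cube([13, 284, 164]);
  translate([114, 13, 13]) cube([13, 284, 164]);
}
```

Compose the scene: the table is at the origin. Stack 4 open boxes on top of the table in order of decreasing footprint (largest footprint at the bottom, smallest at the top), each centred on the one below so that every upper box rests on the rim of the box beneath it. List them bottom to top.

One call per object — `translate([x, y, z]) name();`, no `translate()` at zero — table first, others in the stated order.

table();
translate([501, 268, 755]) open_box();
translate([505, 272, 1091]) open_box_2();
translate([511, 276, 1173]) open_box_3();
translate([519, 296, 1376]) open_box_4();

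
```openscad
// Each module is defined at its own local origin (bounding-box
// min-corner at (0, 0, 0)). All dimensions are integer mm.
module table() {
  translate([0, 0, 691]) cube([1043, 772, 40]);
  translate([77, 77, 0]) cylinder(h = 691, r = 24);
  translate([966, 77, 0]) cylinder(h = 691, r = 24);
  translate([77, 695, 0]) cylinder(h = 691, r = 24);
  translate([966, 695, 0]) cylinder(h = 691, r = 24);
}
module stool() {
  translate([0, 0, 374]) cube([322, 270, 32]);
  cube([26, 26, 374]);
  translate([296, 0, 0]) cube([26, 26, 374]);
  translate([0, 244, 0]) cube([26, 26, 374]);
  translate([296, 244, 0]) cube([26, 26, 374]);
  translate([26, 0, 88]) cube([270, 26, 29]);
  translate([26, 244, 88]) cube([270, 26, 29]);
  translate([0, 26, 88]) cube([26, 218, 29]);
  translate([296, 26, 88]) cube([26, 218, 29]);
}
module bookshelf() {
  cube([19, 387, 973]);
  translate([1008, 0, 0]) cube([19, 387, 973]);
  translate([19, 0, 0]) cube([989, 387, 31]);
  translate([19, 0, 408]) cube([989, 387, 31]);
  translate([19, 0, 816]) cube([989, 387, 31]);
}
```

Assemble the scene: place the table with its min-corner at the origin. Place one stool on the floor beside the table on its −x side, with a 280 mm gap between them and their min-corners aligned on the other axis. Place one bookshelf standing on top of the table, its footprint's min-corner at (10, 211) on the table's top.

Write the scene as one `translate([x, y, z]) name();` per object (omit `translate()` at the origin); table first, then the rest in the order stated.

table();
translate([-602, 0, 0]) stool();
translate([10, 211, 731]) bookshelf();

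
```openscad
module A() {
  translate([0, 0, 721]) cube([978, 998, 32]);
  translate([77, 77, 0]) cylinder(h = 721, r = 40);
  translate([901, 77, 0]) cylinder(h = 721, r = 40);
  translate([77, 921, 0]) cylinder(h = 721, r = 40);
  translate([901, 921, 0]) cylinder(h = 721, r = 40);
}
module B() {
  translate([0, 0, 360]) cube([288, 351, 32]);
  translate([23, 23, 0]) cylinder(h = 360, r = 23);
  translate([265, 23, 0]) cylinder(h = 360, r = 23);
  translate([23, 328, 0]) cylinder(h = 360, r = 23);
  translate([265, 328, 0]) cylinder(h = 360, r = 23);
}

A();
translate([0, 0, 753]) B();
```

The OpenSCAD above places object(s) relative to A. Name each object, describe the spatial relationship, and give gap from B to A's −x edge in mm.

A is a table. B is a stool. The stool is on top of the table. The gap from the stool to the table's −x edge is 0 mm.

The stool's min-x is at 0; the table's min-x is 0; gap = 0 mm.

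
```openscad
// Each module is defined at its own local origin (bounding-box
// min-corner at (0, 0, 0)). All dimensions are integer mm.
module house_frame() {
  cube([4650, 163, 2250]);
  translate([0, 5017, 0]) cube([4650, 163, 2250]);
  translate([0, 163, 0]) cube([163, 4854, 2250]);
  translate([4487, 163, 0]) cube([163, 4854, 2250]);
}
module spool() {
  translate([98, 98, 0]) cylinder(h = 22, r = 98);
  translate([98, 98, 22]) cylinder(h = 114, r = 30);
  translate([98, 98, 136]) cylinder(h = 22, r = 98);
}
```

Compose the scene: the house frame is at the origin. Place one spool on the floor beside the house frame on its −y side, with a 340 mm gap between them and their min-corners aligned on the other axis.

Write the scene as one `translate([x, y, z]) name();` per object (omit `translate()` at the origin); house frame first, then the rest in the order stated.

house_frame();
translate([0, -536, 0]) spool();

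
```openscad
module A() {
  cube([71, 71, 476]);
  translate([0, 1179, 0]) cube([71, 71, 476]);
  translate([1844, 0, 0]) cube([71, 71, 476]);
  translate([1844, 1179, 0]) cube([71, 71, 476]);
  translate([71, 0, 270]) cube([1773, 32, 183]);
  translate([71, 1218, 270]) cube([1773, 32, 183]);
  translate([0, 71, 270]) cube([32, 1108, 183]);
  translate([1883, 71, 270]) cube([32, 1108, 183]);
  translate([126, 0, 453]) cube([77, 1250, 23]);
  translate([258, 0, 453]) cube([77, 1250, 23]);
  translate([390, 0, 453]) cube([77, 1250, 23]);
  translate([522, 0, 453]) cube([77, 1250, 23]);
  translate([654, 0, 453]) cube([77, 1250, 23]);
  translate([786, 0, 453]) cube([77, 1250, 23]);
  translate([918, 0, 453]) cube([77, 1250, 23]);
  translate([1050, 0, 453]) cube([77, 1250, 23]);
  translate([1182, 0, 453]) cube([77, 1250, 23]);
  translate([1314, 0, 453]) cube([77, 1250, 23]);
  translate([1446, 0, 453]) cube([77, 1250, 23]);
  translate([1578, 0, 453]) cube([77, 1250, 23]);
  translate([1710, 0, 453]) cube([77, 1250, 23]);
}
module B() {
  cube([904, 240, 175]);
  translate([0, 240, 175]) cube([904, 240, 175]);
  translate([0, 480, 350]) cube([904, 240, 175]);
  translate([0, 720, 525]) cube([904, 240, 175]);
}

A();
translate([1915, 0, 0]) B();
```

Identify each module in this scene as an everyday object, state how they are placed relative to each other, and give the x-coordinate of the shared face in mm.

A is a bed frame. B is a staircase. The staircase is against the bed frame's +x side, with their −y faces flush. The x-coordinate of the shared face is 1915 mm.

The bed frame's +x face and the staircase's −x face are both at x = 1915 mm.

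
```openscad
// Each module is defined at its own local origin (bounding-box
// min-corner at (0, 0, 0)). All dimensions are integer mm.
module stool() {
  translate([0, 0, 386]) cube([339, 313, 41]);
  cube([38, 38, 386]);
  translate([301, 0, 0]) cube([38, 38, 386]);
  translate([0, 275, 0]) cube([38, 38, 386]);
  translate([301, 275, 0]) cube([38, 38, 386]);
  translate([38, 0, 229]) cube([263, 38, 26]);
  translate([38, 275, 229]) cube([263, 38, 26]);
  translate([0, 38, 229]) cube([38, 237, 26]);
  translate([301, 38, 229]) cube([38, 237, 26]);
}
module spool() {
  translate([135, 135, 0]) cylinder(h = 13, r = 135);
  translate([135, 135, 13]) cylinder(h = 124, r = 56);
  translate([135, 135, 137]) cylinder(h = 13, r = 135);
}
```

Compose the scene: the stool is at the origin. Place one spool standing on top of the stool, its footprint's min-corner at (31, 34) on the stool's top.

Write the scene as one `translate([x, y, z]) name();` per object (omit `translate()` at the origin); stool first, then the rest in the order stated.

stool();
translate([31, 34, 427]) spool();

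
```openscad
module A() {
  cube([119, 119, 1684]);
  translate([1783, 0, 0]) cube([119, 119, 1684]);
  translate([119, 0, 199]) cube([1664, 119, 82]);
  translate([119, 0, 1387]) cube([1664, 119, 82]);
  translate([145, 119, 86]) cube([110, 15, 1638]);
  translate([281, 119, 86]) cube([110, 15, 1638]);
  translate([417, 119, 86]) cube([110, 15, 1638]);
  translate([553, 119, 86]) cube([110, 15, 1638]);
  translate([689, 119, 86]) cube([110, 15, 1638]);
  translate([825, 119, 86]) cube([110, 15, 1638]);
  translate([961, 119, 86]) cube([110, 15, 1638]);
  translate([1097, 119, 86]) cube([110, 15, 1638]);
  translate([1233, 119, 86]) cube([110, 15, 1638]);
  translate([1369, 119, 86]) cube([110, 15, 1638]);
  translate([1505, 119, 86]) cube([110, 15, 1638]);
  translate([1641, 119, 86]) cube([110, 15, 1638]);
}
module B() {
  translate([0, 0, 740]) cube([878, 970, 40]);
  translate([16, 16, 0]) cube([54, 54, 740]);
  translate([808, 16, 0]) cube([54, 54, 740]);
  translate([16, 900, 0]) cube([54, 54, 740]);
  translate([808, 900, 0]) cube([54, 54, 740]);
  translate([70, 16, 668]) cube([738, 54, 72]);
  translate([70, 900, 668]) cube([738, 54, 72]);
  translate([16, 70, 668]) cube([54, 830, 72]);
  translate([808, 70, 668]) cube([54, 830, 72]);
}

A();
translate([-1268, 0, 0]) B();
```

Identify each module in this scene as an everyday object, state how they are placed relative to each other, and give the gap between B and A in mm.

The table's nearest face is 390 mm from the fence section's −x face.

A is a fence section. B is a table. The table is on the floor beside the fence section on its −x side. The gap between the table and the fence section is 390 mm.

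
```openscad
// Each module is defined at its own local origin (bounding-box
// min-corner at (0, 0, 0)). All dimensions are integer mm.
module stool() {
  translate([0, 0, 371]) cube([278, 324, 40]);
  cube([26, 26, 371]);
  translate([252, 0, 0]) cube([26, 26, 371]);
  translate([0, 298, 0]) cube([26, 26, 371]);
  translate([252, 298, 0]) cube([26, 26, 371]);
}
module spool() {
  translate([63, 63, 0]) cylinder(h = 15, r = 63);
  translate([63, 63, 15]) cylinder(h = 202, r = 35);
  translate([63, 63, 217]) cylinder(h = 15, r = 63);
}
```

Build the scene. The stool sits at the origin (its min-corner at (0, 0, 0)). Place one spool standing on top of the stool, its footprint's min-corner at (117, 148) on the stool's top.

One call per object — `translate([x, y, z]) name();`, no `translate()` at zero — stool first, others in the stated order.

stool();
translate([117, 148, 411]) spool();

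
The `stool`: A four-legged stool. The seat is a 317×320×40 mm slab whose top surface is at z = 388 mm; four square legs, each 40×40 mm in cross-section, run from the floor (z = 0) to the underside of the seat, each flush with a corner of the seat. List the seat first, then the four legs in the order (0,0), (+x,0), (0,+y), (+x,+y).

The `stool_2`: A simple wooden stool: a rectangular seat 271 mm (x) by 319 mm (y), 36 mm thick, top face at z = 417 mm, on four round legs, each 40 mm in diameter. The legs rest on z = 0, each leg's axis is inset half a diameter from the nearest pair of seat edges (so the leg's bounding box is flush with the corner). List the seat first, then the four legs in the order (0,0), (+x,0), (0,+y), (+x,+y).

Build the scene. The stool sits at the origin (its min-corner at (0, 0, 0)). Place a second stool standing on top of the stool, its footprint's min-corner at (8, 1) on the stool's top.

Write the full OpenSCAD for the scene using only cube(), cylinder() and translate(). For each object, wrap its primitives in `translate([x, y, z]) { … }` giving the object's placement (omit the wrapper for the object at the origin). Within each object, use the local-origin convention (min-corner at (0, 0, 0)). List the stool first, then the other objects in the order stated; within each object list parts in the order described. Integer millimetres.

translate([0, 0, 348]) cube([317, 320, 40]);
cube([40, 40, 348]);
translate([277, 0, 0]) cube([40, 40, 348]);
translate([0, 280, 0]) cube([40, 40, 348]);
translate([277, 280, 0]) cube([40, 40, 348]);
translate([8, 1, 388]) {
  translate([0, 0, 381]) cube([271, 319, 36]);
  translate([20, 20, 0]) cylinder(h = 381, r = 20);
  translate([251, 20, 0]) cylinder(h = 381, r = 20);
  translate([20, 299, 0]) cylinder(h = 381, r = 20);
  translate([251, 299, 0]) cylinder(h = 381, r = 20);
}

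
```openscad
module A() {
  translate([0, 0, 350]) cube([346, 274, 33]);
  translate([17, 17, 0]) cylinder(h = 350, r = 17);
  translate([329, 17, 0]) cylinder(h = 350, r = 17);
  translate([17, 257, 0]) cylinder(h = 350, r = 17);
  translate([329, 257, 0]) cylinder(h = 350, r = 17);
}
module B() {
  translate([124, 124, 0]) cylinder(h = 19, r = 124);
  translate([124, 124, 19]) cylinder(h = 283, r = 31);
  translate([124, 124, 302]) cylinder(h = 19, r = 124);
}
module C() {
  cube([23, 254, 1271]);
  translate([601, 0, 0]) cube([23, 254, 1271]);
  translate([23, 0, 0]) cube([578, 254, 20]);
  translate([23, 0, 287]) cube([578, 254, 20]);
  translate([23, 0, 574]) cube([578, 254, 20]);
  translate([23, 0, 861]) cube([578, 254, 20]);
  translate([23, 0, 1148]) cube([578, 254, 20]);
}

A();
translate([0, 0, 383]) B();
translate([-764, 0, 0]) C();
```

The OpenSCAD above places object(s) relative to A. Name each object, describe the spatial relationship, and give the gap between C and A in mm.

A is a stool. B is a spool. C is a bookshelf. The spool is on top of the stool. The bookshelf is on the floor beside the stool on its −x side. The gap between the bookshelf and the stool is 140 mm.

The bookshelf's nearest face is 140 mm from the stool's −x face.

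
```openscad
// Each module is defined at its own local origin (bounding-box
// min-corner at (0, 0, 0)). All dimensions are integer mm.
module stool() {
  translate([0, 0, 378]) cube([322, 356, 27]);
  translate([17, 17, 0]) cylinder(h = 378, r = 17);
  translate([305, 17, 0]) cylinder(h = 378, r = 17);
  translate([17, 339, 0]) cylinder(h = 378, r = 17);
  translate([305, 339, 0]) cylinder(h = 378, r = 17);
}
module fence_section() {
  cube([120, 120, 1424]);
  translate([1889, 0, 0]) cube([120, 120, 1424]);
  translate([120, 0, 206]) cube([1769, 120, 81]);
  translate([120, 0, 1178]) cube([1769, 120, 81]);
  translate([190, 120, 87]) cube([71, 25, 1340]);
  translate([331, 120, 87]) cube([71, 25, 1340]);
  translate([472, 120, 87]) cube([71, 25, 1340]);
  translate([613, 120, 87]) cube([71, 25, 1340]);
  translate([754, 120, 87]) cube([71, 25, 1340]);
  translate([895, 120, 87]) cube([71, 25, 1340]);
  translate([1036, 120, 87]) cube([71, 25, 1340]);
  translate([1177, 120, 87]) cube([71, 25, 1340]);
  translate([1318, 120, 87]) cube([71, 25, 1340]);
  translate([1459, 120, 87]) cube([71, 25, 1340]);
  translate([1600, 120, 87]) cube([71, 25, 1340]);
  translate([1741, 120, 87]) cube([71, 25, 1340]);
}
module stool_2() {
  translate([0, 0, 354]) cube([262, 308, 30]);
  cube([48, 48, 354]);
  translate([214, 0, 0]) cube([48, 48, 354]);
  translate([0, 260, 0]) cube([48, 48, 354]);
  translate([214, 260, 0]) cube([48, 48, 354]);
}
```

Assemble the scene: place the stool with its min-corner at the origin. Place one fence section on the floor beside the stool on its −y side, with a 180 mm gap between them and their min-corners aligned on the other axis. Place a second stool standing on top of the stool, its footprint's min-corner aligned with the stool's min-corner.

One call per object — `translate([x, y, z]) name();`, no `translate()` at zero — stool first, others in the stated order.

stool();
translate([0, -325, 0]) fence_section();
translate([0, 0, 405]) stool_2();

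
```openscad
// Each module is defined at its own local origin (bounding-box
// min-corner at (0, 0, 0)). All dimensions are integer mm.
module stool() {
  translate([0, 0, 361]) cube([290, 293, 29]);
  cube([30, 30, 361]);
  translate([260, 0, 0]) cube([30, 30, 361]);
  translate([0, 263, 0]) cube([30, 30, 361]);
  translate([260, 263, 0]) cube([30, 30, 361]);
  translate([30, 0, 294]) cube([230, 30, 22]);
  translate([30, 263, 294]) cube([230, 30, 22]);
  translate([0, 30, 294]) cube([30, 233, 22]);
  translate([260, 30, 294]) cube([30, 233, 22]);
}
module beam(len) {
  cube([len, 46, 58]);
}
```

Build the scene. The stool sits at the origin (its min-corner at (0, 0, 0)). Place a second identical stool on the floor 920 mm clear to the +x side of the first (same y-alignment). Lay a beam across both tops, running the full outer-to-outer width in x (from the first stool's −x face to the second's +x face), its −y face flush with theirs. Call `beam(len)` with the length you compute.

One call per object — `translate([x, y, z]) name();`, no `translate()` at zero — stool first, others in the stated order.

stool();
translate([1210, 0, 0]) stool();
translate([0, 0, 390]) beam(1500);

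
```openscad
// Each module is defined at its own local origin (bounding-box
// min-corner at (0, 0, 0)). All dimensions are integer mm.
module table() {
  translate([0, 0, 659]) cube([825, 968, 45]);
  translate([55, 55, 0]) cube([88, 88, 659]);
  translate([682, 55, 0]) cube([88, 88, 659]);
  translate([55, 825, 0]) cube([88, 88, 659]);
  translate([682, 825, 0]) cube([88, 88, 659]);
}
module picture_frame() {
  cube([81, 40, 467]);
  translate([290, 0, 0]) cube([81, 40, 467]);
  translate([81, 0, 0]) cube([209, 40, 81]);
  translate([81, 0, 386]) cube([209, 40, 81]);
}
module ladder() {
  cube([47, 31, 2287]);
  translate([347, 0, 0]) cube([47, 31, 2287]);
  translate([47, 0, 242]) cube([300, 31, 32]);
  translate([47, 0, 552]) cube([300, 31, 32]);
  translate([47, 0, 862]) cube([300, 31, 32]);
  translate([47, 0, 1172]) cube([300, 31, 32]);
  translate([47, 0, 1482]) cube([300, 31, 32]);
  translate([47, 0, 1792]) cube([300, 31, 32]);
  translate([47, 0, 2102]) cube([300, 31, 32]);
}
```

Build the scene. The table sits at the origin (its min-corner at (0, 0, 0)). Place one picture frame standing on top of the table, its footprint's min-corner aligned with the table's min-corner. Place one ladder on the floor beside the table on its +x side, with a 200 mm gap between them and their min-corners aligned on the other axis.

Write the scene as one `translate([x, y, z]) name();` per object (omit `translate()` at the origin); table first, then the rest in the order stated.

table();
translate([0, 0, 704]) picture_frame();
translate([1025, 0, 0]) ladder();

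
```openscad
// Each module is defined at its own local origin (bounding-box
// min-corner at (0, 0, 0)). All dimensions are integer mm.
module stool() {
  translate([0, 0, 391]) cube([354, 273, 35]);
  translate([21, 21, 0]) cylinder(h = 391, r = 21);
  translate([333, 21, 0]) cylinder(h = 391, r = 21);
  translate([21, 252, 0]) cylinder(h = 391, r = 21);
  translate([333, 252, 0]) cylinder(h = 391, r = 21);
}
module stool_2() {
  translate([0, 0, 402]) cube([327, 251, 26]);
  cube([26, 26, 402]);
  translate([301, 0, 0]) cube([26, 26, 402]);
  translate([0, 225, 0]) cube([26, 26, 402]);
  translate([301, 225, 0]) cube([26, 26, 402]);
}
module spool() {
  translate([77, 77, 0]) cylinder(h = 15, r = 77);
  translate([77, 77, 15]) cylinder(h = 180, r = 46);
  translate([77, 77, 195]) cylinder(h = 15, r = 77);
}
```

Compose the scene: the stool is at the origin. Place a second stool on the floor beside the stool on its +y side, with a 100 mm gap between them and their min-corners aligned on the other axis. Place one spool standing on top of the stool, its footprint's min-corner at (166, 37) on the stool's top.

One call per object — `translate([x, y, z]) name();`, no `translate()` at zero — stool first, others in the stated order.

stool();
translate([0, 373, 0]) stool_2();
translate([166, 37, 426]) spool();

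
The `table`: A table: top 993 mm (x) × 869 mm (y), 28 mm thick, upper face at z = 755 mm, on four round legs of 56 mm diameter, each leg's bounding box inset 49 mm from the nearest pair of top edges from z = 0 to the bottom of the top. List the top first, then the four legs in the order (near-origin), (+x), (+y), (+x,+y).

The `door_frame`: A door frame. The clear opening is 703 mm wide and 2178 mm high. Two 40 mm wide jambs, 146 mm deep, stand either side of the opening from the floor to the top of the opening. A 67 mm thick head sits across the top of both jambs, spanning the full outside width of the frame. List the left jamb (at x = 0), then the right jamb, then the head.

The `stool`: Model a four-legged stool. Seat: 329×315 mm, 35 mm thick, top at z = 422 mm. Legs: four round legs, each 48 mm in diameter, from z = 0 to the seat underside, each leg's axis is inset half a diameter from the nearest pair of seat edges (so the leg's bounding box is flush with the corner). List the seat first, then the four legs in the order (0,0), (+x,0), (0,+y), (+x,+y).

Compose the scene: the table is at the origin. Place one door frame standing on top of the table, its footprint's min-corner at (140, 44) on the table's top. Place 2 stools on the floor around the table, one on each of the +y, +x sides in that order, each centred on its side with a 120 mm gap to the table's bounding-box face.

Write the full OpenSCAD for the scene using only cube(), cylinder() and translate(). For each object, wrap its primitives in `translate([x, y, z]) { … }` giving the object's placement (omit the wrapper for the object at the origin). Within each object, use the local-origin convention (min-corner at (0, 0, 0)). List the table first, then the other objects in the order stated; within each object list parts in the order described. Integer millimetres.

translate([0, 0, 727]) cube([993, 869, 28]);
translate([77, 77, 0]) cylinder(h = 727, r = 28);
translate([916, 77, 0]) cylinder(h = 727, r = 28);
translate([77, 792, 0]) cylinder(h = 727, r = 28);
translate([916, 792, 0]) cylinder(h = 727, r = 28);
translate([140, 44, 755]) {
  cube([40, 146, 2178]);
  translate([743, 0, 0]) cube([40, 146, 2178]);
  translate([0, 0, 2178]) cube([783, 146, 67]);
}
translate([332, 989, 0]) {
  translate([0, 0, 387]) cube([329, 315, 35]);
  translate([24, 24, 0]) cylinder(h = 387, r = 24);
  translate([305, 24, 0]) cylinder(h = 387, r = 24);
  translate([24, 291, 0]) cylinder(h = 387, r = 24);
  translate([305, 291, 0]) cylinder(h = 387, r = 24);
}
translate([1113, 277, 0]) {
  translate([0, 0, 387]) cube([329, 315, 35]);
  translate([24, 24, 0]) cylinder(h = 387, r = 24);
  translate([305, 24, 0]) cylinder(h = 387, r = 24);
  translate([24, 291, 0]) cylinder(h = 387, r = 24);
  translate([305, 291, 0]) cylinder(h = 387, r = 24);
}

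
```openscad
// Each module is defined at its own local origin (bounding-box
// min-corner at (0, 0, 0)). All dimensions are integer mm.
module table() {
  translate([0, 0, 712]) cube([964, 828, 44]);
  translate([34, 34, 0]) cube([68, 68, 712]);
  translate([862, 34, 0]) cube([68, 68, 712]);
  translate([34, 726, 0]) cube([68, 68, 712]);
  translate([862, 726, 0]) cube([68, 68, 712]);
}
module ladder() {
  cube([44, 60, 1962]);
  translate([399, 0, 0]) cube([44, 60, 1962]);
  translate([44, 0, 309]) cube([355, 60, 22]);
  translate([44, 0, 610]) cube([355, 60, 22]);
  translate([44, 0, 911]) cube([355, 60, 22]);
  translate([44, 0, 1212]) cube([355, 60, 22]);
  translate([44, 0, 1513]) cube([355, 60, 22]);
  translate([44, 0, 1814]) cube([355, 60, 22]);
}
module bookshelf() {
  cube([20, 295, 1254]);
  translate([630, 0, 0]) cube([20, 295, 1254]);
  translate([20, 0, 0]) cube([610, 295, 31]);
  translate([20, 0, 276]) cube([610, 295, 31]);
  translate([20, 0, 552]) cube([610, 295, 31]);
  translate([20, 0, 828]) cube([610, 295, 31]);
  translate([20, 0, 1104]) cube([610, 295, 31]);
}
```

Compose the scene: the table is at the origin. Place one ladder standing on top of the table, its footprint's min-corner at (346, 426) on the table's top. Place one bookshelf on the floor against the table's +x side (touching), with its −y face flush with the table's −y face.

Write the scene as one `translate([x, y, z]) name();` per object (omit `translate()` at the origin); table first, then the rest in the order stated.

table();
translate([346, 426, 756]) ladder();
translate([964, 0, 0]) bookshelf();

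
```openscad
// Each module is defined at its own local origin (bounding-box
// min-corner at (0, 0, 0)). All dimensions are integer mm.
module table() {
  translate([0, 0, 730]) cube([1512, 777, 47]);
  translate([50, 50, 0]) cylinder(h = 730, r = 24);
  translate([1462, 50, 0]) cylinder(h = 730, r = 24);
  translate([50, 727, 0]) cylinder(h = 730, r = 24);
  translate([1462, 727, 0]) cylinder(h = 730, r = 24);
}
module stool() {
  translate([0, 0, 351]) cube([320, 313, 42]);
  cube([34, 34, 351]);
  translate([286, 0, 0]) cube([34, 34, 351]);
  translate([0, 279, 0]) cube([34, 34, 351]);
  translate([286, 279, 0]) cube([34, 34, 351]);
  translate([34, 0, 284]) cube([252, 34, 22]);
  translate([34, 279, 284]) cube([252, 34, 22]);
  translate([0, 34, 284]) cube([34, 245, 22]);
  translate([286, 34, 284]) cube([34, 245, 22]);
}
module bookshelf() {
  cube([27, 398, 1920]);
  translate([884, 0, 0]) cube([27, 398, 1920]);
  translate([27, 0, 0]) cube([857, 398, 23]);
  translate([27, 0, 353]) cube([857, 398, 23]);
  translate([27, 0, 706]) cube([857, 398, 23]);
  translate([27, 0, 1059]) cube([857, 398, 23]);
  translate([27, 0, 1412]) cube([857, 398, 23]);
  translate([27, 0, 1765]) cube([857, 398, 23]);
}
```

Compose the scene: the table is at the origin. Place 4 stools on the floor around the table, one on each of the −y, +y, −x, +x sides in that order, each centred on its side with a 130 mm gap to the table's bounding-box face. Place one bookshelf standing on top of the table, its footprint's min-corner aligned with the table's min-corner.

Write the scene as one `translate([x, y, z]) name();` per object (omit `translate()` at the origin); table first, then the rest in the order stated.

table();
translate([596, -443, 0]) stool();
translate([596, 907, 0]) stool();
translate([-450, 232, 0]) stool();
translate([1642, 232, 0]) stool();
translate([0, 0, 777]) bookshelf();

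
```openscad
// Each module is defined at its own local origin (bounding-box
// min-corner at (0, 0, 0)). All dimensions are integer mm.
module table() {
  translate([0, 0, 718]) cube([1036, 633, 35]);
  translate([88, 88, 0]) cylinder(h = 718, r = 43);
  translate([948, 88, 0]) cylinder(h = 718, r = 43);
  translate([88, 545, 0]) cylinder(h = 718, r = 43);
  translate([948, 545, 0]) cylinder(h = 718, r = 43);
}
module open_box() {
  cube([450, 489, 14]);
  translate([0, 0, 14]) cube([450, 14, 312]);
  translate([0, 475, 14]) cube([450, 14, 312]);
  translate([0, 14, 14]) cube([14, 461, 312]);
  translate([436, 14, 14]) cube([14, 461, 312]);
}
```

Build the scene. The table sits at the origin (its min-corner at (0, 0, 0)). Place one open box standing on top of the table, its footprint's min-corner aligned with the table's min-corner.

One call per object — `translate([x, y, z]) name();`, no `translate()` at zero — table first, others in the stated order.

table();
translate([0, 0, 753]) open_box();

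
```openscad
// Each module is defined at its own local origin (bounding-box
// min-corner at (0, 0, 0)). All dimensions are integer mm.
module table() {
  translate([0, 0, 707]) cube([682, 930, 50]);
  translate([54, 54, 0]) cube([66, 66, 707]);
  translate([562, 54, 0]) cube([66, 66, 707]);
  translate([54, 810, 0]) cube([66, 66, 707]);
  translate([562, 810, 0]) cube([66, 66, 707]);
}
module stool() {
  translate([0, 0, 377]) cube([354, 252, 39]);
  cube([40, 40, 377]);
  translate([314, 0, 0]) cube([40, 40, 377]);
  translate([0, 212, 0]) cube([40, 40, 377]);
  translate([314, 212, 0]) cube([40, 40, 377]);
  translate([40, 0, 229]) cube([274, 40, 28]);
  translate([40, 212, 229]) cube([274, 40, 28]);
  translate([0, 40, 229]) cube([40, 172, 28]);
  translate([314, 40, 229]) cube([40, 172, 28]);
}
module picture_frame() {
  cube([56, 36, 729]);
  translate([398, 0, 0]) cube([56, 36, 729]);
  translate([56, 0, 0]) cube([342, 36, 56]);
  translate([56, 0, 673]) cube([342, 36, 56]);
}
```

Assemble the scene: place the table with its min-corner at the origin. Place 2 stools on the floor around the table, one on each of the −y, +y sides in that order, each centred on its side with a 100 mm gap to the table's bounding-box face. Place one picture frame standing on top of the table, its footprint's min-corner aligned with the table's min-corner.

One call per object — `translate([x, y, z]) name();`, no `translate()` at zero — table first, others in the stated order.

table();
translate([164, -352, 0]) stool();
translate([164, 1030, 0]) stool();
translate([0, 0, 757]) picture_frame();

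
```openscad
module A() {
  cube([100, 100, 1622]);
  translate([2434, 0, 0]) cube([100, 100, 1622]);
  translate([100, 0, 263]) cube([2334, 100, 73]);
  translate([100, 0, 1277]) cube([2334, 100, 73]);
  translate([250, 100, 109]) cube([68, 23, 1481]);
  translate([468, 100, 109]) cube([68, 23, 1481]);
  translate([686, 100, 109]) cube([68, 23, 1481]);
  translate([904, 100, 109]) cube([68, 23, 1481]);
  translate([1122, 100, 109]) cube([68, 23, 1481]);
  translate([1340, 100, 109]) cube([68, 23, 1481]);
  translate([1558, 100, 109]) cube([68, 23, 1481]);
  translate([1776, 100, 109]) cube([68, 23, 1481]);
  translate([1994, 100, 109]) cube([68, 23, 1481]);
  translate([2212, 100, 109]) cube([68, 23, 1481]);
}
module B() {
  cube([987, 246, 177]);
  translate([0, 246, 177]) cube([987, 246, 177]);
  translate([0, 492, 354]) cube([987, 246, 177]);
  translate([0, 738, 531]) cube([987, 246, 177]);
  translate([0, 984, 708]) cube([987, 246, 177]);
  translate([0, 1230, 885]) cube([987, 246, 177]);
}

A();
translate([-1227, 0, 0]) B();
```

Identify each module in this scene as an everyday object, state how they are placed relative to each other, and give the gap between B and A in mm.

A is a fence section. B is a staircase. The staircase is on the floor beside the fence section on its −x side. The gap between the staircase and the fence section is 240 mm.

The staircase's nearest face is 240 mm from the fence section's −x face.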